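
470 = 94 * 5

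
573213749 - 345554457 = 227659292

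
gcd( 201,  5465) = 1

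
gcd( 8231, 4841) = 1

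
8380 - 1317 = 7063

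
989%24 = 5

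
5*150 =750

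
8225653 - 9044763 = -819110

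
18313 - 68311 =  - 49998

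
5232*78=408096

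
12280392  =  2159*5688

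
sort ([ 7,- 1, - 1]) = [ - 1, - 1, 7]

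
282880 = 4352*65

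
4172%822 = 62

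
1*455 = 455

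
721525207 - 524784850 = 196740357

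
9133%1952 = 1325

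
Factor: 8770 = 2^1*5^1*877^1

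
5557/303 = 18 + 103/303= 18.34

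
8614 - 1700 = 6914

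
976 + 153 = 1129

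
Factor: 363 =3^1*11^2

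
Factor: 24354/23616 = 33/32 = 2^(-5) *3^1*11^1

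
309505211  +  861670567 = 1171175778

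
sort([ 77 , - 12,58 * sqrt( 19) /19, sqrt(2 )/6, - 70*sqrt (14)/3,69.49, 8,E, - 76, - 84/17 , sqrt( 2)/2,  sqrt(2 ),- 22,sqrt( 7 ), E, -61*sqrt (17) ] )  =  [ - 61*sqrt(17 ),-70 * sqrt(14) /3, - 76, - 22,-12, - 84/17,  sqrt(2) /6,sqrt( 2) /2,  sqrt( 2 ),  sqrt(7 ), E, E,  8,58*sqrt( 19) /19 , 69.49,  77]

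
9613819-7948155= 1665664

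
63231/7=9033  =  9033.00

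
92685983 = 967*95849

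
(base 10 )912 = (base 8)1620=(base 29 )12D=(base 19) 2a0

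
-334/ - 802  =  167/401 = 0.42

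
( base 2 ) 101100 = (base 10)44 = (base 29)1f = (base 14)32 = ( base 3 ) 1122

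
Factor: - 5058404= - 2^2 * 13^1 * 89^1 * 1093^1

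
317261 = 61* 5201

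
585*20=11700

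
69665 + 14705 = 84370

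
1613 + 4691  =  6304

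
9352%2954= 490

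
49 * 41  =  2009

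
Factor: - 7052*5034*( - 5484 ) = 2^5 * 3^2*41^1*43^1* 457^1*839^1 = 194680727712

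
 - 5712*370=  - 2113440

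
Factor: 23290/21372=2^( - 1)* 3^( - 1)*5^1*13^( - 1)*17^1=85/78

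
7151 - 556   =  6595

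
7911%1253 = 393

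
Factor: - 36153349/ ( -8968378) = 2^ (-1 )*41^1*839^1*1051^1 * 4484189^ (-1 ) 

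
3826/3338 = 1+244/1669 = 1.15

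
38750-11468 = 27282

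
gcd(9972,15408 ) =36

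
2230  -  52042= - 49812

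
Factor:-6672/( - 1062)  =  2^3*3^( - 1)*59^( - 1)*139^1 = 1112/177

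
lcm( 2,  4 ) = 4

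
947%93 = 17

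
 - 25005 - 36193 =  - 61198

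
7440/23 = 7440/23 =323.48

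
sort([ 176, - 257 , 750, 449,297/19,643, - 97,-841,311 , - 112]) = [-841,-257, - 112,-97, 297/19,176, 311, 449,  643,750]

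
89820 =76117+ 13703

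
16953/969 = 5651/323 = 17.50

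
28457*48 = 1365936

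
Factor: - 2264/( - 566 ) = 2^2 = 4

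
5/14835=1/2967 = 0.00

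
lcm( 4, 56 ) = 56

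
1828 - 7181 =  - 5353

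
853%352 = 149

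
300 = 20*15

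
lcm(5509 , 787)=5509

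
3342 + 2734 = 6076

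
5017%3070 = 1947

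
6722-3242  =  3480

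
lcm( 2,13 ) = 26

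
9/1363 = 9/1363= 0.01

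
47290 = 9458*5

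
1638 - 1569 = 69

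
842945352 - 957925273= - 114979921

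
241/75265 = 241/75265= 0.00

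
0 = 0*5873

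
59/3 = 59/3 = 19.67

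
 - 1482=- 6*247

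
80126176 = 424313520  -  344187344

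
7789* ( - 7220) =-56236580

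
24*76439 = 1834536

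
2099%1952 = 147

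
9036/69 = 130 + 22/23 = 130.96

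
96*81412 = 7815552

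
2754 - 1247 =1507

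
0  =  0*858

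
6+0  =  6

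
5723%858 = 575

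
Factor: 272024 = 2^3*37^1  *  919^1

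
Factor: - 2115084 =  - 2^2  *  3^1 *43^1*4099^1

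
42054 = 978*43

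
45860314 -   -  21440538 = 67300852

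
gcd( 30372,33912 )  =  12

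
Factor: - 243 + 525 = 282 = 2^1*3^1*47^1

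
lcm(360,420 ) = 2520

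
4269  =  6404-2135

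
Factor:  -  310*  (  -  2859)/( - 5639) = -2^1*3^1 * 5^1*31^1 * 953^1*5639^(  -  1) = -886290/5639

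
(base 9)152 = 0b10000000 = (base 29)4c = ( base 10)128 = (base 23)5D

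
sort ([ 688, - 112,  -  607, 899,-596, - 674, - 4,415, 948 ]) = [ - 674,-607, -596,  -  112, - 4,415,688,899,  948] 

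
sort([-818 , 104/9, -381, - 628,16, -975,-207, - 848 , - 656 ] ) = [-975,-848,-818,-656 ,-628,-381,-207,104/9, 16 ]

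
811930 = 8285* 98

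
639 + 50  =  689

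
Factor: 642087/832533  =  214029/277511 = 3^3*13^( - 1) * 7927^1*21347^( - 1 )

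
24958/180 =138 + 59/90  =  138.66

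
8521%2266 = 1723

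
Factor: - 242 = -2^1 * 11^2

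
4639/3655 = 4639/3655 = 1.27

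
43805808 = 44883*976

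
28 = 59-31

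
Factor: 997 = 997^1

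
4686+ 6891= 11577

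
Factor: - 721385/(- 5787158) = 2^( - 1)*5^1*7^1*13^(-1) * 103^( - 1 )*2161^( - 1 )*20611^1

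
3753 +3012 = 6765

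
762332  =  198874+563458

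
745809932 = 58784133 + 687025799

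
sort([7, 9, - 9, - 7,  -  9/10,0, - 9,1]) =[ - 9, - 9, - 7, - 9/10, 0 , 1, 7, 9 ] 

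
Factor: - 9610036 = -2^2*2402509^1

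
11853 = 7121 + 4732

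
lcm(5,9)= 45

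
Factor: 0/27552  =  0^1 = 0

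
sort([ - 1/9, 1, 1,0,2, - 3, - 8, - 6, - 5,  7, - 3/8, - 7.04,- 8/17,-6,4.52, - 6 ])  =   [-8, -7.04,-6, - 6, - 6,-5, - 3, - 8/17, - 3/8,-1/9,0,  1, 1, 2, 4.52,7]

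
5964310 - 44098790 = -38134480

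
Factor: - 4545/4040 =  - 9/8 = - 2^(-3 ) * 3^2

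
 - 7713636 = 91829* ( - 84)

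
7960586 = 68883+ 7891703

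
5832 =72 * 81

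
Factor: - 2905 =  - 5^1*7^1*83^1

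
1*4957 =4957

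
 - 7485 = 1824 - 9309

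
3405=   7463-4058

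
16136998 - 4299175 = 11837823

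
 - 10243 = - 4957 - 5286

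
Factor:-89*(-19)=1691 = 19^1* 89^1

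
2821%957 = 907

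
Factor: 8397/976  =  2^( - 4)*3^3 * 61^(  -  1 )*311^1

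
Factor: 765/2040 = 2^( - 3)*3^1 = 3/8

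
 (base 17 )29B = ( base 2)1011100110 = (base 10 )742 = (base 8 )1346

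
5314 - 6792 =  - 1478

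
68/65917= 68/65917 = 0.00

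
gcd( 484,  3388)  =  484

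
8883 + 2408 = 11291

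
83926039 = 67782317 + 16143722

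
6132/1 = 6132 = 6132.00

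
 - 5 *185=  - 925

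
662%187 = 101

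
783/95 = 783/95= 8.24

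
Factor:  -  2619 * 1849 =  - 3^3*43^2*97^1  =  - 4842531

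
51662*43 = 2221466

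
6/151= 6/151 = 0.04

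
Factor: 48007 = 61^1*787^1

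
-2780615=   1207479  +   - 3988094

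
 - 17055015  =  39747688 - 56802703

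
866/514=1+176/257= 1.68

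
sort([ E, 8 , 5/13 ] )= [ 5/13,E,8]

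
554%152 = 98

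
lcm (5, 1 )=5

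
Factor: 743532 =2^2*3^1*61961^1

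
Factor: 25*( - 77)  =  - 1925 = - 5^2*7^1*11^1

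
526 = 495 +31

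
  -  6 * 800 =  - 4800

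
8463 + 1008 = 9471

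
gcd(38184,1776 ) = 888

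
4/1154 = 2/577 = 0.00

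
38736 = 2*19368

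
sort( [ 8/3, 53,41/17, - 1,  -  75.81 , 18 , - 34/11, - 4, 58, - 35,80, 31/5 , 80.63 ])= [ - 75.81, - 35, - 4 ,-34/11,  -  1,41/17, 8/3,  31/5,18, 53, 58,  80 , 80.63]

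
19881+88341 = 108222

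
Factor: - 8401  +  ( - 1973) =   -  2^1 * 3^1*7^1*13^1*19^1 =- 10374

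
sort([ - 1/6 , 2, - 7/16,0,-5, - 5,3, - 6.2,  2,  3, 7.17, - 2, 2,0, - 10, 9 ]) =[ - 10, - 6.2, - 5,-5, - 2,- 7/16 , - 1/6, 0,0,2,2,2,3,  3, 7.17,  9 ]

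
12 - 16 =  - 4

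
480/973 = 480/973 = 0.49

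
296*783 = 231768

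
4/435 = 4/435 = 0.01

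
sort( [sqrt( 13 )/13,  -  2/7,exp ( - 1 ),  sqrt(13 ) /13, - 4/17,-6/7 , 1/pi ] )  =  [ - 6/7, - 2/7, - 4/17, sqrt(13) /13, sqrt(13 ) /13,1/pi, exp(  -  1 ) ] 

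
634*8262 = 5238108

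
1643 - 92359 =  - 90716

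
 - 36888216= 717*( - 51448)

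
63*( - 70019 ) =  - 4411197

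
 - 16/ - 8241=16/8241=0.00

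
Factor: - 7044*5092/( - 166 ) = 17934024/83 = 2^3*3^1*19^1*67^1*83^(- 1 )*587^1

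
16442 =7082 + 9360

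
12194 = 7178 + 5016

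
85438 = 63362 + 22076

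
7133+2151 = 9284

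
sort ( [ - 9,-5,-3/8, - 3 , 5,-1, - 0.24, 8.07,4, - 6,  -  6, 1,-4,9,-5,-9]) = [-9 , - 9,-6,- 6, - 5 , - 5 ,-4,-3, - 1,-3/8, - 0.24,1,4,5, 8.07,  9 ] 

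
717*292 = 209364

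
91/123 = 91/123 = 0.74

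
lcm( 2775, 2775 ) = 2775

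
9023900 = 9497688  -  473788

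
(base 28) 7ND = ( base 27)8bg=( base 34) 5AP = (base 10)6145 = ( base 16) 1801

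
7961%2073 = 1742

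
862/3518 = 431/1759 = 0.25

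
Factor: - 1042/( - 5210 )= 5^( - 1)= 1/5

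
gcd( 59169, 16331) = 1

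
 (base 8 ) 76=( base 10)62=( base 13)4A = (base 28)26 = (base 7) 116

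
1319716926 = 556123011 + 763593915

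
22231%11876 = 10355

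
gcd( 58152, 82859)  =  1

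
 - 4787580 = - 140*34197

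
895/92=9 + 67/92 =9.73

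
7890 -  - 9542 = 17432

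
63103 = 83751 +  - 20648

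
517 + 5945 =6462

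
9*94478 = 850302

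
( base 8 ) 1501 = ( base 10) 833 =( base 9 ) 1125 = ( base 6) 3505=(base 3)1010212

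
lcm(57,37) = 2109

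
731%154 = 115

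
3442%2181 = 1261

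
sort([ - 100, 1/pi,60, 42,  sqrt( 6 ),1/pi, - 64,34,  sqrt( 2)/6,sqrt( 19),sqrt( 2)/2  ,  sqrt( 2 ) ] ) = [ - 100,-64,sqrt (2)/6 , 1/pi,1/pi,sqrt( 2 ) /2, sqrt(2), sqrt( 6), sqrt(19),34, 42,60]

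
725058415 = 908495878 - 183437463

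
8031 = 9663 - 1632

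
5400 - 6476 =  - 1076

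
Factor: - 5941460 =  - 2^2*5^1 * 7^1*31^1*37^2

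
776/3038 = 388/1519 = 0.26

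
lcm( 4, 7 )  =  28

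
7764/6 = 1294= 1294.00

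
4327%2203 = 2124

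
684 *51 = 34884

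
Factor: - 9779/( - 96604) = 2^ (  -  2 )*7^1*11^1*127^1*24151^ ( - 1 ) 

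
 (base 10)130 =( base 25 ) 55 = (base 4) 2002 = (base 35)3P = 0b10000010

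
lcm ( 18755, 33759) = 168795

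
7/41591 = 7/41591 = 0.00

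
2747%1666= 1081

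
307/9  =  34 +1/9 = 34.11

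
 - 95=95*( - 1)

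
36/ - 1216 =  - 9/304 = -  0.03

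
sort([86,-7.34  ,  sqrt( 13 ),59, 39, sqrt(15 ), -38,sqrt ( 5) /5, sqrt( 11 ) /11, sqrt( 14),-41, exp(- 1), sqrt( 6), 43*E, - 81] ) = [  -  81,-41, - 38 ,- 7.34, sqrt( 11 ) /11,  exp( - 1 ), sqrt( 5 )/5,sqrt( 6 ), sqrt( 13) , sqrt( 14), sqrt( 15) , 39,59, 86, 43*E]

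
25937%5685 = 3197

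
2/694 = 1/347 = 0.00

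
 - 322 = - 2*161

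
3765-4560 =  - 795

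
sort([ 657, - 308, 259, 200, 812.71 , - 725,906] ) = [ - 725, - 308, 200,259, 657, 812.71, 906] 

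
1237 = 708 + 529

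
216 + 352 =568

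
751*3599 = 2702849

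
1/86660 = 1/86660 =0.00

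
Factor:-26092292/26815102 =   -  13046146/13407551= - 2^1 * 23^ ( - 1 )*277^1*23549^1*582937^( - 1 )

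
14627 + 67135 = 81762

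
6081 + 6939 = 13020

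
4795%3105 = 1690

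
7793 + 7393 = 15186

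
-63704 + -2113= - 65817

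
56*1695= 94920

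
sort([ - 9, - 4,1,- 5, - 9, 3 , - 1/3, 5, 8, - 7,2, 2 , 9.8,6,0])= [ - 9, - 9,-7, - 5, - 4 , - 1/3, 0,1,2,2,3, 5,6, 8, 9.8] 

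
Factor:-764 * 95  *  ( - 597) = 43330260 = 2^2*3^1*5^1*19^1*191^1*199^1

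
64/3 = 21 + 1/3 = 21.33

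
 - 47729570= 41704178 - 89433748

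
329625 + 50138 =379763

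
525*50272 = 26392800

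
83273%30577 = 22119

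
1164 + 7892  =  9056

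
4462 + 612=5074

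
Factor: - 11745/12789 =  - 45/49  =  - 3^2*5^1*7^( - 2 )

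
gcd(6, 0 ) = 6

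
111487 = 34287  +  77200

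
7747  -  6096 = 1651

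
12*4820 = 57840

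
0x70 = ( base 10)112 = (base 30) 3M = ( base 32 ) 3G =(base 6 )304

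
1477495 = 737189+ 740306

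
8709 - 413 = 8296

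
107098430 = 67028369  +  40070061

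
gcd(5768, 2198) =14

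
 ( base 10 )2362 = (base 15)A77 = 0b100100111010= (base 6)14534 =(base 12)144A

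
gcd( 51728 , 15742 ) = 2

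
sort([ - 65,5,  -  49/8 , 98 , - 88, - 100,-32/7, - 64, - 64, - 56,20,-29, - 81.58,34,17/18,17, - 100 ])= [  -  100,-100, - 88,-81.58,-65,- 64, - 64,-56, - 29, - 49/8, - 32/7 , 17/18,5 , 17,20, 34, 98] 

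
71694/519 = 23898/173 = 138.14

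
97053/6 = 32351/2 = 16175.50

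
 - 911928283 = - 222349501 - 689578782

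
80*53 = 4240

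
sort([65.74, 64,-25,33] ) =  [ - 25, 33, 64,65.74 ] 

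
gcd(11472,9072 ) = 48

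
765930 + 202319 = 968249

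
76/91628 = 19/22907 = 0.00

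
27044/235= 27044/235 = 115.08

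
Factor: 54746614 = 2^1*13^1*251^1*8389^1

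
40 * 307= 12280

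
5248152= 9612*546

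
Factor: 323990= 2^1*5^1*179^1*181^1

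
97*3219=312243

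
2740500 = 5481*500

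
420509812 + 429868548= 850378360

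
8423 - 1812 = 6611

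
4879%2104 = 671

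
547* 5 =2735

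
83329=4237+79092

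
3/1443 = 1/481 =0.00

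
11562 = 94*123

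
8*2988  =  23904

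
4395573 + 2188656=6584229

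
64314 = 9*7146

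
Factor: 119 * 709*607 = 51213197  =  7^1*17^1 * 607^1*709^1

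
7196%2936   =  1324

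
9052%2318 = 2098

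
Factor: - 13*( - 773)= 10049 = 13^1*773^1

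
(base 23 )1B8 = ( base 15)37a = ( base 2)1100010110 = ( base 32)om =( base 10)790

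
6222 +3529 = 9751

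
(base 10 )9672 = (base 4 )2113020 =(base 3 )111021020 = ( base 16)25c8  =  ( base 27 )D76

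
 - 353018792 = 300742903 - 653761695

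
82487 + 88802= 171289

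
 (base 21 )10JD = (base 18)1BF7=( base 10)9673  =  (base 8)22711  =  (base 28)c9d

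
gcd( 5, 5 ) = 5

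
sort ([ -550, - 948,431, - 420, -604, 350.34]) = [ - 948, - 604,  -  550,-420,350.34, 431]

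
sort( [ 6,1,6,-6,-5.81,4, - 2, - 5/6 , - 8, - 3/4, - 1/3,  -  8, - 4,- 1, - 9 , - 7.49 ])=[-9,  -  8, - 8, - 7.49, - 6,-5.81, -4, - 2 , - 1, -5/6, -3/4, - 1/3,1, 4,6,6 ]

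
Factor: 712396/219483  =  2^2*3^ ( - 3 )*11^( - 1 )*241^1 = 964/297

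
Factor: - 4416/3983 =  - 2^6 *3^1 * 7^( - 1) * 23^1 * 569^( - 1) 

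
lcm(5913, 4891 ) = 396171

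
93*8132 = 756276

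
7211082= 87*82886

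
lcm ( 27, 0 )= 0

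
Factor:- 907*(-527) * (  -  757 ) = -17^1*31^1 * 757^1*907^1 = -  361837673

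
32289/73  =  442 + 23/73 = 442.32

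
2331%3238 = 2331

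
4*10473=41892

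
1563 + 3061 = 4624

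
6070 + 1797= 7867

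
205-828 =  - 623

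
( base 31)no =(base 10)737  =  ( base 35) L2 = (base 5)10422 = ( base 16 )2E1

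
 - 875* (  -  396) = 346500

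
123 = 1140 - 1017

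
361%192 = 169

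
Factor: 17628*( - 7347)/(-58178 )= 2^1*3^2*13^1*19^( - 1 )*31^1 * 79^1*113^1*1531^( - 1) = 64756458/29089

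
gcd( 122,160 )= 2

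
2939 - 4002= - 1063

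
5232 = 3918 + 1314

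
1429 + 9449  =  10878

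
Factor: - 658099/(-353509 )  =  713/383 =23^1*31^1*383^ ( - 1 ) 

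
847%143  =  132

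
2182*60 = 130920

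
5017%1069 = 741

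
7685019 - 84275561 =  - 76590542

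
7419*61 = 452559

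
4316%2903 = 1413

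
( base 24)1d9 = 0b1110000001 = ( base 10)897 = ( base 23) 1g0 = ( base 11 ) 746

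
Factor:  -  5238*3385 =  - 2^1*3^3*5^1*97^1 * 677^1 = - 17730630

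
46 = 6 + 40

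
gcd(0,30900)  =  30900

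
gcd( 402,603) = 201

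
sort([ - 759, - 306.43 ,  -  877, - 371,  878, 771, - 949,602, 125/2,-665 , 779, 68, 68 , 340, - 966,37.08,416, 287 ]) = [ - 966, - 949, - 877, - 759,-665, - 371 , - 306.43, 37.08, 125/2,68, 68, 287, 340,416, 602, 771,779,878 ] 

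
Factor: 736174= 2^1 * 19^1*19373^1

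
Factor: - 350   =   - 2^1*5^2*7^1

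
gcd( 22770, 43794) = 18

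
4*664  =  2656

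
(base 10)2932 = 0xB74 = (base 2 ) 101101110100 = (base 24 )524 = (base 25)4h7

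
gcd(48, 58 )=2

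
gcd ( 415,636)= 1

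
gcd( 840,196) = 28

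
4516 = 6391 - 1875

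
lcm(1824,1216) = 3648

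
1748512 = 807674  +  940838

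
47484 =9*5276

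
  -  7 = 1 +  - 8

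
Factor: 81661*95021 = 7759509881 = 127^1 * 643^1* 95021^1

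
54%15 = 9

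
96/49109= 96/49109 = 0.00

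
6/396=1/66 =0.02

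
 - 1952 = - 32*61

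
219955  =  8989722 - 8769767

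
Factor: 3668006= 2^1 * 809^1*2267^1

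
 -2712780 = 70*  (-38754)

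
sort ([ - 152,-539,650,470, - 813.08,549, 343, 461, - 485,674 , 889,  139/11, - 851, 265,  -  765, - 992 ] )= [ - 992, - 851, - 813.08, - 765, - 539, - 485 , - 152,139/11 , 265, 343,461,470,549,650,674,889] 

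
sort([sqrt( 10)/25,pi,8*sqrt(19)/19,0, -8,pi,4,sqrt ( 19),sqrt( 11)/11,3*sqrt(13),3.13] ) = [ - 8,0,sqrt(10)/25,sqrt( 11)/11,8*sqrt(19)/19,3.13,pi  ,  pi,4,sqrt( 19), 3*sqrt(13 )]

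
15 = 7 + 8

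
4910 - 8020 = -3110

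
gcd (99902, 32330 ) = 2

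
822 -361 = 461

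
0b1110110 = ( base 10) 118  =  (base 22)58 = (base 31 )3p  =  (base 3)11101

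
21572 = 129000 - 107428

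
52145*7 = 365015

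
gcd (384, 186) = 6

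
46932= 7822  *6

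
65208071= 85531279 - 20323208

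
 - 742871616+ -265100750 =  - 1007972366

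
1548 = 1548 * 1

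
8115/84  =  96+17/28 =96.61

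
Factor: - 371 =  - 7^1 * 53^1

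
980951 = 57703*17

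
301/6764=301/6764 =0.04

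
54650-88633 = -33983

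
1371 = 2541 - 1170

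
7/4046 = 1/578   =  0.00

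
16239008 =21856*743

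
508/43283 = 508/43283   =  0.01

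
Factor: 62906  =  2^1*71^1*443^1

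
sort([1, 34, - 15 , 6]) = [ - 15,1, 6,34]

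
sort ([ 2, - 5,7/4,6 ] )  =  [ - 5, 7/4 , 2,6 ]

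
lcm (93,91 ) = 8463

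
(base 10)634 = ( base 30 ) l4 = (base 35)i4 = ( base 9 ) 774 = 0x27a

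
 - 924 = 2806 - 3730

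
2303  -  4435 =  - 2132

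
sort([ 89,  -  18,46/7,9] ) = [ - 18,46/7, 9,89]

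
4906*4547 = 22307582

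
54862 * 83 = 4553546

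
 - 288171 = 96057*( - 3)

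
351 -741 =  -390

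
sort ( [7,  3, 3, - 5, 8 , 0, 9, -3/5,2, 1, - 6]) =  [ - 6, - 5,-3/5,0, 1, 2, 3, 3,  7, 8,9] 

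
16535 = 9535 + 7000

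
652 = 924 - 272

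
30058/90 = 15029/45 = 333.98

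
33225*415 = 13788375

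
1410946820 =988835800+422111020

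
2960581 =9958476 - 6997895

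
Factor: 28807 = 28807^1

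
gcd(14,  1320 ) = 2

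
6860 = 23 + 6837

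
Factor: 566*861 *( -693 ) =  - 337716918= - 2^1*3^3*7^2*11^1*41^1 * 283^1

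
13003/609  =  21 + 214/609 = 21.35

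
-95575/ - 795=19115/159  =  120.22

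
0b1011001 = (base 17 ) 54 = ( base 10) 89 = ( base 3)10022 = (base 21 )45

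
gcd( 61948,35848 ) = 4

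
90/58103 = 90/58103 = 0.00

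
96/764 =24/191 = 0.13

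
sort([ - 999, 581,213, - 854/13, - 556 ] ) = [ - 999,-556,- 854/13, 213, 581 ]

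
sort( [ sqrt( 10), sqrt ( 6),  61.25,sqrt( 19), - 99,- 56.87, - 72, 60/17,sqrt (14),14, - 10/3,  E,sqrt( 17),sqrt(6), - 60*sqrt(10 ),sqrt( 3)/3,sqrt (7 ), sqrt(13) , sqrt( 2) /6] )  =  [ - 60*  sqrt (10 ), - 99, - 72, - 56.87,-10/3,sqrt( 2)/6,sqrt( 3 )/3,sqrt( 6 ),sqrt(6),  sqrt( 7), E,sqrt(10),60/17, sqrt( 13 ),sqrt(14 ),sqrt(17),sqrt( 19),  14,61.25]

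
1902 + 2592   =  4494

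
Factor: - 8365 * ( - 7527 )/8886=20987785/2962   =  2^( - 1)*5^1*7^1*13^1*193^1*239^1*1481^( - 1)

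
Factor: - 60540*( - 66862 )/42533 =4047825480/42533 = 2^3*3^1*5^1 * 101^1*331^1*1009^1*42533^( - 1)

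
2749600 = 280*9820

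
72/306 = 4/17= 0.24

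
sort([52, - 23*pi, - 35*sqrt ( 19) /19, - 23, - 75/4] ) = [ - 23*pi, - 23,- 75/4, - 35*sqrt( 19)/19,  52 ]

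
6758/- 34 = - 3379/17=-198.76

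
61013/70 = 61013/70 = 871.61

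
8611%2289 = 1744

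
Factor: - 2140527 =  - 3^1*713509^1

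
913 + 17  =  930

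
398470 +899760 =1298230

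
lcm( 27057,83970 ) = 2435130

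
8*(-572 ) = - 4576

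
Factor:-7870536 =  - 2^3*3^2 *109313^1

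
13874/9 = 13874/9 = 1541.56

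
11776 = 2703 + 9073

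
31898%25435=6463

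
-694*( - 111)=77034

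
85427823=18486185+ 66941638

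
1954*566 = 1105964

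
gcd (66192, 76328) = 56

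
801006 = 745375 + 55631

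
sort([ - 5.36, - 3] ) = [- 5.36, - 3]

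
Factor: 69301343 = 419^1 * 165397^1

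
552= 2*276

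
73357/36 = 2037+25/36 = 2037.69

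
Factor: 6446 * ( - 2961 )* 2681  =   - 51171190686 = -2^1*3^2 * 7^2 * 11^1*47^1 * 293^1*383^1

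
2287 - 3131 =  - 844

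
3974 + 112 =4086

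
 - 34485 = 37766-72251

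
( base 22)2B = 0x37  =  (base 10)55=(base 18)31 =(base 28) 1r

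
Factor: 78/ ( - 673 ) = -2^1 * 3^1* 13^1  *673^ ( - 1)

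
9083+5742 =14825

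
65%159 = 65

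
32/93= 32/93 = 0.34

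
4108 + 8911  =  13019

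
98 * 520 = 50960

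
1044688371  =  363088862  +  681599509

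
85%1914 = 85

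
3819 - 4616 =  - 797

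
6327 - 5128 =1199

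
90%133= 90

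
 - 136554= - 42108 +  - 94446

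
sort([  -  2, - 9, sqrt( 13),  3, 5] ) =[-9, - 2, 3, sqrt( 13),5] 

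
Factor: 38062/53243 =2^1*37^(  -  1 )*1439^( - 1)*19031^1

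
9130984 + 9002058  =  18133042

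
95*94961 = 9021295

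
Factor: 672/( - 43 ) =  - 2^5*3^1 *7^1* 43^( - 1 ) 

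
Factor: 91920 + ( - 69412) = 22508 = 2^2*17^1*331^1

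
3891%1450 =991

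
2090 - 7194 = -5104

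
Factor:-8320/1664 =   -  5^1= - 5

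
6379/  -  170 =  -38+ 81/170 = - 37.52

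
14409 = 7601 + 6808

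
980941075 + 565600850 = 1546541925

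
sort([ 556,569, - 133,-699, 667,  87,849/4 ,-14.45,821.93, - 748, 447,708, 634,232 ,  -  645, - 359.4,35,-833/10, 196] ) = [ - 748,- 699, - 645, - 359.4, - 133, - 833/10,-14.45 , 35,87, 196,849/4,232 , 447,556, 569, 634,667,  708,821.93]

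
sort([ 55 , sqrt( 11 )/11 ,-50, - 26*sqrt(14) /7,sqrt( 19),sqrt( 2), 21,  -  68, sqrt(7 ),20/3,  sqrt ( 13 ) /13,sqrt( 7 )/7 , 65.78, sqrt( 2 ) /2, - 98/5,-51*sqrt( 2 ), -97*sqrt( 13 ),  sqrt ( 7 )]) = [ - 97*sqrt(13), - 51*sqrt ( 2), - 68,  -  50,-98/5, - 26 * sqrt( 14)/7, sqrt(13 )/13, sqrt( 11) /11,  sqrt( 7) /7, sqrt(2)/2 , sqrt(2 ) , sqrt ( 7), sqrt( 7),sqrt ( 19), 20/3 , 21, 55,  65.78 ] 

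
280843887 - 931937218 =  - 651093331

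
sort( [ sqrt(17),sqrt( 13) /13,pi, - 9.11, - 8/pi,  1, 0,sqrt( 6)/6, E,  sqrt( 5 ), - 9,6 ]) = [-9.11, - 9,-8/pi,0,sqrt( 13)/13, sqrt (6 )/6,1,sqrt (5 ),E,pi, sqrt(17),6 ] 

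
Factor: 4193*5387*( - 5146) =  - 2^1*7^1*31^1*83^1*599^1*5387^1=- 116236257886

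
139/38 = 3 + 25/38 = 3.66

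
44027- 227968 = - 183941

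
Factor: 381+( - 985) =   -  2^2*151^1 = - 604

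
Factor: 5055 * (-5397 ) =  - 27281835 = -3^2*5^1*7^1*257^1*337^1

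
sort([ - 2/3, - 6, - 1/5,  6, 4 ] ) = [ - 6, - 2/3, - 1/5 , 4, 6]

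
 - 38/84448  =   -1 + 42205/42224 = -0.00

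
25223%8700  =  7823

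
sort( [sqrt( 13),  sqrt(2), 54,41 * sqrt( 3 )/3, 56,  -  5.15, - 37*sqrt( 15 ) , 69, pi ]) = [-37*sqrt (15), - 5.15, sqrt(2),pi,sqrt(13 ),41*sqrt( 3 ) /3, 54, 56,  69] 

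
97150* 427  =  41483050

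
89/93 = 89/93  =  0.96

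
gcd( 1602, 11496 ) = 6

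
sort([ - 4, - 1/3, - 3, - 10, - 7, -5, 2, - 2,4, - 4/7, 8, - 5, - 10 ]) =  [ - 10, - 10, - 7, - 5, - 5, - 4, - 3, - 2, - 4/7, - 1/3, 2,4, 8] 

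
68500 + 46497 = 114997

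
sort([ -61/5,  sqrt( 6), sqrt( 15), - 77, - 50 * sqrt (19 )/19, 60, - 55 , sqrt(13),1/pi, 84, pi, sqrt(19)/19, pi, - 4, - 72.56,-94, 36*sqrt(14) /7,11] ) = [ - 94,  -  77, -72.56, - 55, - 61/5,-50 * sqrt(19)/19, - 4, sqrt(19) /19,1/pi, sqrt( 6), pi, pi, sqrt( 13), sqrt( 15 ), 11, 36*sqrt ( 14 ) /7, 60,84]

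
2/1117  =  2/1117 = 0.00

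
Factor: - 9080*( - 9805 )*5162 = 2^4*5^2*29^1 *37^1 * 53^1* 89^1*227^1= 459569762800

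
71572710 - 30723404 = 40849306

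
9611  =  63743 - 54132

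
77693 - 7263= 70430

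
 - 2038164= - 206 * 9894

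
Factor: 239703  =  3^1*79901^1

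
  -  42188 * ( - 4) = 168752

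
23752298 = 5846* 4063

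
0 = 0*67234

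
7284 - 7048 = 236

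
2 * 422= 844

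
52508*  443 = 23261044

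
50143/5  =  10028  +  3/5 = 10028.60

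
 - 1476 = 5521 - 6997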